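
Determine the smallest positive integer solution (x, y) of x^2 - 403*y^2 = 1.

First expand sqrt(403) as a continued fraction. With x_i = (sqrt(403) + m_i)/d_i and (m_0, d_0) = (0, 1): a_0 = floor(sqrt(403)) = 20, since 20^2 = 400 <= 403 < 441 = 21^2.
Iterate m_{i+1} = d_i*a_i - m_i, d_{i+1} = (403 - m_{i+1}^2)/d_i, a_{i+1} = floor((a_0 + m_{i+1})/d_{i+1}):
  m_1 = 1*20 - 0 = 20, d_1 = (403 - 20^2)/1 = 3/1 = 3, a_1 = floor((20 + 20)/3) = 13.
  m_2 = 3*13 - 20 = 19, d_2 = (403 - 19^2)/3 = 42/3 = 14, a_2 = floor((20 + 19)/14) = 2.
  m_3 = 14*2 - 19 = 9, d_3 = (403 - 9^2)/14 = 322/14 = 23, a_3 = floor((20 + 9)/23) = 1.
  m_4 = 23*1 - 9 = 14, d_4 = (403 - 14^2)/23 = 207/23 = 9, a_4 = floor((20 + 14)/9) = 3.
  m_5 = 9*3 - 14 = 13, d_5 = (403 - 13^2)/9 = 234/9 = 26, a_5 = floor((20 + 13)/26) = 1.
  m_6 = 26*1 - 13 = 13, d_6 = (403 - 13^2)/26 = 234/26 = 9, a_6 = floor((20 + 13)/9) = 3.
  m_7 = 9*3 - 13 = 14, d_7 = (403 - 14^2)/9 = 207/9 = 23, a_7 = floor((20 + 14)/23) = 1.
  m_8 = 23*1 - 14 = 9, d_8 = (403 - 9^2)/23 = 322/23 = 14, a_8 = floor((20 + 9)/14) = 2.
  m_9 = 14*2 - 9 = 19, d_9 = (403 - 19^2)/14 = 42/14 = 3, a_9 = floor((20 + 19)/3) = 13.
  m_10 = 3*13 - 19 = 20, d_10 = (403 - 20^2)/3 = 3/3 = 1, a_10 = floor((20 + 20)/1) = 40.
  m_11 = 1*40 - 20 = 20, d_11 = (403 - 20^2)/1 = 3/1 = 3: (m_11, d_11) = (m_1, d_1) = (20, 3), so from here the quotients repeat a_1, ..., a_10; the period length is 10.
So sqrt(403) = [20; (13, 2, 1, 3, 1, 3, 1, 2, 13, 40)] with period length k = 10.
k is even, so the fundamental solution of x^2 - 403y^2 = 1 is (p_{k-1}, q_{k-1}) = (p_9, q_9); compute convergents through index 9.
Convergents (p_i = a_i*p_{i-1} + p_{i-2}, q_i = a_i*q_{i-1} + q_{i-2} with p_{-2}=0, p_{-1}=1, q_{-2}=1, q_{-1}=0):
  i=0: a_0=20, p_0 = 20*1 + 0 = 20, q_0 = 20*0 + 1 = 1.
  i=1: a_1=13, p_1 = 13*20 + 1 = 261, q_1 = 13*1 + 0 = 13.
  i=2: a_2=2, p_2 = 2*261 + 20 = 542, q_2 = 2*13 + 1 = 27.
  i=3: a_3=1, p_3 = 1*542 + 261 = 803, q_3 = 1*27 + 13 = 40.
  i=4: a_4=3, p_4 = 3*803 + 542 = 2951, q_4 = 3*40 + 27 = 147.
  i=5: a_5=1, p_5 = 1*2951 + 803 = 3754, q_5 = 1*147 + 40 = 187.
  i=6: a_6=3, p_6 = 3*3754 + 2951 = 14213, q_6 = 3*187 + 147 = 708.
  i=7: a_7=1, p_7 = 1*14213 + 3754 = 17967, q_7 = 1*708 + 187 = 895.
  i=8: a_8=2, p_8 = 2*17967 + 14213 = 50147, q_8 = 2*895 + 708 = 2498.
  i=9: a_9=13, p_9 = 13*50147 + 17967 = 669878, q_9 = 13*2498 + 895 = 33369.
Check: 669878^2 - 403*33369^2 = 448736534884 - 448736534883 = 1, so (x, y) = (669878, 33369) solves the equation, and by the theorem it is the least positive solution.

(x, y) = (669878, 33369)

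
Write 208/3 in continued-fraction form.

Run the Euclidean algorithm on 208 and 3; the successive quotients are the partial quotients a_0, a_1, ... (each step inverts the fractional part left over by the previous one):
  208 = 69*3 + 1, so a_0 = 69.
  3 = 3*1 + 0, so a_1 = 3.
The remainder reaches 0 after 2 divisions, so the expansion has 2 partial quotients, read off in order.

[69; 3]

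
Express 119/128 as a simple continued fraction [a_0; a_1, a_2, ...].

Run the Euclidean algorithm on 119 and 128; the successive quotients are the partial quotients a_0, a_1, ... (each step inverts the fractional part left over by the previous one):
  119 = 0*128 + 119, so a_0 = 0.
  128 = 1*119 + 9, so a_1 = 1.
  119 = 13*9 + 2, so a_2 = 13.
  9 = 4*2 + 1, so a_3 = 4.
  2 = 2*1 + 0, so a_4 = 2.
The remainder reaches 0 after 5 divisions, so the expansion has 5 partial quotients, read off in order.

[0; 1, 13, 4, 2]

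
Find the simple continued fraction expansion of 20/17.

Run the Euclidean algorithm on 20 and 17; the successive quotients are the partial quotients a_0, a_1, ... (each step inverts the fractional part left over by the previous one):
  20 = 1*17 + 3, so a_0 = 1.
  17 = 5*3 + 2, so a_1 = 5.
  3 = 1*2 + 1, so a_2 = 1.
  2 = 2*1 + 0, so a_3 = 2.
The remainder reaches 0 after 4 divisions, so the expansion has 4 partial quotients, read off in order.

[1; 5, 1, 2]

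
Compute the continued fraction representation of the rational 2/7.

[0; 3, 2]

Run the Euclidean algorithm on 2 and 7; the successive quotients are the partial quotients a_0, a_1, ... (each step inverts the fractional part left over by the previous one):
  2 = 0*7 + 2, so a_0 = 0.
  7 = 3*2 + 1, so a_1 = 3.
  2 = 2*1 + 0, so a_2 = 2.
The remainder reaches 0 after 3 divisions, so the expansion has 3 partial quotients, read off in order.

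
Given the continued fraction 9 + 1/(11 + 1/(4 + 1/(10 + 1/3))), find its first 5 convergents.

9/1, 100/11, 409/45, 4190/461, 12979/1428

Using the convergent recurrence p_i = a_i*p_{i-1} + p_{i-2}, q_i = a_i*q_{i-1} + q_{i-2} with p_{-2}=0, p_{-1}=1, q_{-2}=1, q_{-1}=0:
  i=0: a_0=9, p_0 = 9*1 + 0 = 9, q_0 = 9*0 + 1 = 1.
  i=1: a_1=11, p_1 = 11*9 + 1 = 100, q_1 = 11*1 + 0 = 11.
  i=2: a_2=4, p_2 = 4*100 + 9 = 409, q_2 = 4*11 + 1 = 45.
  i=3: a_3=10, p_3 = 10*409 + 100 = 4190, q_3 = 10*45 + 11 = 461.
  i=4: a_4=3, p_4 = 3*4190 + 409 = 12979, q_4 = 3*461 + 45 = 1428.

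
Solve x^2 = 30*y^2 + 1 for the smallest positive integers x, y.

First expand sqrt(30) as a continued fraction. With x_i = (sqrt(30) + m_i)/d_i and (m_0, d_0) = (0, 1): a_0 = floor(sqrt(30)) = 5, since 5^2 = 25 <= 30 < 36 = 6^2.
Iterate m_{i+1} = d_i*a_i - m_i, d_{i+1} = (30 - m_{i+1}^2)/d_i, a_{i+1} = floor((a_0 + m_{i+1})/d_{i+1}):
  m_1 = 1*5 - 0 = 5, d_1 = (30 - 5^2)/1 = 5/1 = 5, a_1 = floor((5 + 5)/5) = 2.
  m_2 = 5*2 - 5 = 5, d_2 = (30 - 5^2)/5 = 5/5 = 1, a_2 = floor((5 + 5)/1) = 10.
  m_3 = 1*10 - 5 = 5, d_3 = (30 - 5^2)/1 = 5/1 = 5: (m_3, d_3) = (m_1, d_1) = (5, 5), so from here the quotients repeat a_1, a_2; the period length is 2.
So sqrt(30) = [5; (2, 10)] with period length k = 2.
k is even, so the fundamental solution of x^2 - 30y^2 = 1 is (p_{k-1}, q_{k-1}) = (p_1, q_1); compute convergents through index 1.
Convergents (p_i = a_i*p_{i-1} + p_{i-2}, q_i = a_i*q_{i-1} + q_{i-2} with p_{-2}=0, p_{-1}=1, q_{-2}=1, q_{-1}=0):
  i=0: a_0=5, p_0 = 5*1 + 0 = 5, q_0 = 5*0 + 1 = 1.
  i=1: a_1=2, p_1 = 2*5 + 1 = 11, q_1 = 2*1 + 0 = 2.
Check: 11^2 - 30*2^2 = 121 - 120 = 1, so (x, y) = (11, 2) solves the equation, and by the theorem it is the least positive solution.

(x, y) = (11, 2)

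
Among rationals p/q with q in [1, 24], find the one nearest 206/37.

128/23

Expand x = 206/37 as a continued fraction with the Euclidean algorithm:
  206 = 5*37 + 21, so a_0 = 5.
  37 = 1*21 + 16, so a_1 = 1.
  21 = 1*16 + 5, so a_2 = 1.
  16 = 3*5 + 1, so a_3 = 3.
  5 = 5*1 + 0, so a_4 = 5.
so x = [5; 1, 1, 3, 5].
Convergents (p_i = a_i*p_{i-1} + p_{i-2}, q_i = a_i*q_{i-1} + q_{i-2} with p_{-2}=0, p_{-1}=1, q_{-2}=1, q_{-1}=0), until the denominator exceeds 24:
  i=0: a_0=5, p_0 = 5*1 + 0 = 5, q_0 = 5*0 + 1 = 1.
  i=1: a_1=1, p_1 = 1*5 + 1 = 6, q_1 = 1*1 + 0 = 1.
  i=2: a_2=1, p_2 = 1*6 + 5 = 11, q_2 = 1*1 + 1 = 2.
  i=3: a_3=3, p_3 = 3*11 + 6 = 39, q_3 = 3*2 + 1 = 7.
  i=4: a_4=5, p_4 = 5*39 + 11 = 206, q_4 = 5*7 + 2 = 37.
q_4 = 37 > 24, so the last convergent with denominator <= 24 is p_3/q_3 = 39/7.
The closest fraction with denominator <= 24 is either p_3/q_3 or the intermediate fraction (k*p_3 + p_2)/(k*q_3 + q_2) with the largest k >= 1 whose denominator stays <= 24; these approach x as k grows, and every other convergent or intermediate fraction in range is farther away.
Largest k: floor((24 - q_2)/q_3) = floor((24 - 2)/7) = 3.
That gives (3*39 + 11)/(3*7 + 2) = 128/23.
Compare the errors: |x - 39/7| = |206*7 - 39*37|/(37*7) = 1/259, and |x - 128/23| = |206*23 - 128*37|/(37*23) = 2/851.
Cross-multiplying, 2*259 = 518 < 851 = 1*851, so 2/851 is smaller: the intermediate fraction 128/23 is closer to x than 39/7.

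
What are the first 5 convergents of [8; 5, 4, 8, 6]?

Using the convergent recurrence p_i = a_i*p_{i-1} + p_{i-2}, q_i = a_i*q_{i-1} + q_{i-2} with p_{-2}=0, p_{-1}=1, q_{-2}=1, q_{-1}=0:
  i=0: a_0=8, p_0 = 8*1 + 0 = 8, q_0 = 8*0 + 1 = 1.
  i=1: a_1=5, p_1 = 5*8 + 1 = 41, q_1 = 5*1 + 0 = 5.
  i=2: a_2=4, p_2 = 4*41 + 8 = 172, q_2 = 4*5 + 1 = 21.
  i=3: a_3=8, p_3 = 8*172 + 41 = 1417, q_3 = 8*21 + 5 = 173.
  i=4: a_4=6, p_4 = 6*1417 + 172 = 8674, q_4 = 6*173 + 21 = 1059.

8/1, 41/5, 172/21, 1417/173, 8674/1059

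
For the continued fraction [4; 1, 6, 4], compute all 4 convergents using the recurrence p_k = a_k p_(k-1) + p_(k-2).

Using the convergent recurrence p_i = a_i*p_{i-1} + p_{i-2}, q_i = a_i*q_{i-1} + q_{i-2} with p_{-2}=0, p_{-1}=1, q_{-2}=1, q_{-1}=0:
  i=0: a_0=4, p_0 = 4*1 + 0 = 4, q_0 = 4*0 + 1 = 1.
  i=1: a_1=1, p_1 = 1*4 + 1 = 5, q_1 = 1*1 + 0 = 1.
  i=2: a_2=6, p_2 = 6*5 + 4 = 34, q_2 = 6*1 + 1 = 7.
  i=3: a_3=4, p_3 = 4*34 + 5 = 141, q_3 = 4*7 + 1 = 29.

4/1, 5/1, 34/7, 141/29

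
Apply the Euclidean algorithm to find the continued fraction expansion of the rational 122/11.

[11; 11]

Run the Euclidean algorithm on 122 and 11; the successive quotients are the partial quotients a_0, a_1, ... (each step inverts the fractional part left over by the previous one):
  122 = 11*11 + 1, so a_0 = 11.
  11 = 11*1 + 0, so a_1 = 11.
The remainder reaches 0 after 2 divisions, so the expansion has 2 partial quotients, read off in order.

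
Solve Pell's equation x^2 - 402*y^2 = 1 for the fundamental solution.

First expand sqrt(402) as a continued fraction. With x_i = (sqrt(402) + m_i)/d_i and (m_0, d_0) = (0, 1): a_0 = floor(sqrt(402)) = 20, since 20^2 = 400 <= 402 < 441 = 21^2.
Iterate m_{i+1} = d_i*a_i - m_i, d_{i+1} = (402 - m_{i+1}^2)/d_i, a_{i+1} = floor((a_0 + m_{i+1})/d_{i+1}):
  m_1 = 1*20 - 0 = 20, d_1 = (402 - 20^2)/1 = 2/1 = 2, a_1 = floor((20 + 20)/2) = 20.
  m_2 = 2*20 - 20 = 20, d_2 = (402 - 20^2)/2 = 2/2 = 1, a_2 = floor((20 + 20)/1) = 40.
  m_3 = 1*40 - 20 = 20, d_3 = (402 - 20^2)/1 = 2/1 = 2: (m_3, d_3) = (m_1, d_1) = (20, 2), so from here the quotients repeat a_1, a_2; the period length is 2.
So sqrt(402) = [20; (20, 40)] with period length k = 2.
k is even, so the fundamental solution of x^2 - 402y^2 = 1 is (p_{k-1}, q_{k-1}) = (p_1, q_1); compute convergents through index 1.
Convergents (p_i = a_i*p_{i-1} + p_{i-2}, q_i = a_i*q_{i-1} + q_{i-2} with p_{-2}=0, p_{-1}=1, q_{-2}=1, q_{-1}=0):
  i=0: a_0=20, p_0 = 20*1 + 0 = 20, q_0 = 20*0 + 1 = 1.
  i=1: a_1=20, p_1 = 20*20 + 1 = 401, q_1 = 20*1 + 0 = 20.
Check: 401^2 - 402*20^2 = 160801 - 160800 = 1, so (x, y) = (401, 20) solves the equation, and by the theorem it is the least positive solution.

(x, y) = (401, 20)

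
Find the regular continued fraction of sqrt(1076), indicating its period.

[32; (1, 4, 16, 4, 1, 64)]

Write x_i = (sqrt(1076) + m_i)/d_i with (m_0, d_0) = (0, 1). a_0 = floor(sqrt(1076)) = 32, since 32^2 = 1024 <= 1076 < 1089 = 33^2.
Iterate m_{i+1} = d_i*a_i - m_i, d_{i+1} = (1076 - m_{i+1}^2)/d_i, a_{i+1} = floor((a_0 + m_{i+1})/d_{i+1}):
  m_1 = 1*32 - 0 = 32, d_1 = (1076 - 32^2)/1 = 52/1 = 52, a_1 = floor((32 + 32)/52) = 1.
  m_2 = 52*1 - 32 = 20, d_2 = (1076 - 20^2)/52 = 676/52 = 13, a_2 = floor((32 + 20)/13) = 4.
  m_3 = 13*4 - 20 = 32, d_3 = (1076 - 32^2)/13 = 52/13 = 4, a_3 = floor((32 + 32)/4) = 16.
  m_4 = 4*16 - 32 = 32, d_4 = (1076 - 32^2)/4 = 52/4 = 13, a_4 = floor((32 + 32)/13) = 4.
  m_5 = 13*4 - 32 = 20, d_5 = (1076 - 20^2)/13 = 676/13 = 52, a_5 = floor((32 + 20)/52) = 1.
  m_6 = 52*1 - 20 = 32, d_6 = (1076 - 32^2)/52 = 52/52 = 1, a_6 = floor((32 + 32)/1) = 64.
  m_7 = 1*64 - 32 = 32, d_7 = (1076 - 32^2)/1 = 52/1 = 52: (m_7, d_7) = (m_1, d_1) = (32, 52), so from here the quotients repeat a_1, ..., a_6; the period length is 6.
Hence the expansion of sqrt(1076) is a_0 = 32 followed by the repeating block 1, 4, 16, 4, 1, 64 (period 6).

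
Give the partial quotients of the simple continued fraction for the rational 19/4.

[4; 1, 3]

Run the Euclidean algorithm on 19 and 4; the successive quotients are the partial quotients a_0, a_1, ... (each step inverts the fractional part left over by the previous one):
  19 = 4*4 + 3, so a_0 = 4.
  4 = 1*3 + 1, so a_1 = 1.
  3 = 3*1 + 0, so a_2 = 3.
The remainder reaches 0 after 3 divisions, so the expansion has 3 partial quotients, read off in order.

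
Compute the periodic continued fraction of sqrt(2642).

[51; (2, 2, 102)]

Write x_i = (sqrt(2642) + m_i)/d_i with (m_0, d_0) = (0, 1). a_0 = floor(sqrt(2642)) = 51, since 51^2 = 2601 <= 2642 < 2704 = 52^2.
Iterate m_{i+1} = d_i*a_i - m_i, d_{i+1} = (2642 - m_{i+1}^2)/d_i, a_{i+1} = floor((a_0 + m_{i+1})/d_{i+1}):
  m_1 = 1*51 - 0 = 51, d_1 = (2642 - 51^2)/1 = 41/1 = 41, a_1 = floor((51 + 51)/41) = 2.
  m_2 = 41*2 - 51 = 31, d_2 = (2642 - 31^2)/41 = 1681/41 = 41, a_2 = floor((51 + 31)/41) = 2.
  m_3 = 41*2 - 31 = 51, d_3 = (2642 - 51^2)/41 = 41/41 = 1, a_3 = floor((51 + 51)/1) = 102.
  m_4 = 1*102 - 51 = 51, d_4 = (2642 - 51^2)/1 = 41/1 = 41: (m_4, d_4) = (m_1, d_1) = (51, 41), so from here the quotients repeat a_1, ..., a_3; the period length is 3.
Hence the expansion of sqrt(2642) is a_0 = 51 followed by the repeating block 2, 2, 102 (period 3).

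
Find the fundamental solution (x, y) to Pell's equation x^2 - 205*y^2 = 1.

First expand sqrt(205) as a continued fraction. With x_i = (sqrt(205) + m_i)/d_i and (m_0, d_0) = (0, 1): a_0 = floor(sqrt(205)) = 14, since 14^2 = 196 <= 205 < 225 = 15^2.
Iterate m_{i+1} = d_i*a_i - m_i, d_{i+1} = (205 - m_{i+1}^2)/d_i, a_{i+1} = floor((a_0 + m_{i+1})/d_{i+1}):
  m_1 = 1*14 - 0 = 14, d_1 = (205 - 14^2)/1 = 9/1 = 9, a_1 = floor((14 + 14)/9) = 3.
  m_2 = 9*3 - 14 = 13, d_2 = (205 - 13^2)/9 = 36/9 = 4, a_2 = floor((14 + 13)/4) = 6.
  m_3 = 4*6 - 13 = 11, d_3 = (205 - 11^2)/4 = 84/4 = 21, a_3 = floor((14 + 11)/21) = 1.
  m_4 = 21*1 - 11 = 10, d_4 = (205 - 10^2)/21 = 105/21 = 5, a_4 = floor((14 + 10)/5) = 4.
  m_5 = 5*4 - 10 = 10, d_5 = (205 - 10^2)/5 = 105/5 = 21, a_5 = floor((14 + 10)/21) = 1.
  m_6 = 21*1 - 10 = 11, d_6 = (205 - 11^2)/21 = 84/21 = 4, a_6 = floor((14 + 11)/4) = 6.
  m_7 = 4*6 - 11 = 13, d_7 = (205 - 13^2)/4 = 36/4 = 9, a_7 = floor((14 + 13)/9) = 3.
  m_8 = 9*3 - 13 = 14, d_8 = (205 - 14^2)/9 = 9/9 = 1, a_8 = floor((14 + 14)/1) = 28.
  m_9 = 1*28 - 14 = 14, d_9 = (205 - 14^2)/1 = 9/1 = 9: (m_9, d_9) = (m_1, d_1) = (14, 9), so from here the quotients repeat a_1, ..., a_8; the period length is 8.
So sqrt(205) = [14; (3, 6, 1, 4, 1, 6, 3, 28)] with period length k = 8.
k is even, so the fundamental solution of x^2 - 205y^2 = 1 is (p_{k-1}, q_{k-1}) = (p_7, q_7); compute convergents through index 7.
Convergents (p_i = a_i*p_{i-1} + p_{i-2}, q_i = a_i*q_{i-1} + q_{i-2} with p_{-2}=0, p_{-1}=1, q_{-2}=1, q_{-1}=0):
  i=0: a_0=14, p_0 = 14*1 + 0 = 14, q_0 = 14*0 + 1 = 1.
  i=1: a_1=3, p_1 = 3*14 + 1 = 43, q_1 = 3*1 + 0 = 3.
  i=2: a_2=6, p_2 = 6*43 + 14 = 272, q_2 = 6*3 + 1 = 19.
  i=3: a_3=1, p_3 = 1*272 + 43 = 315, q_3 = 1*19 + 3 = 22.
  i=4: a_4=4, p_4 = 4*315 + 272 = 1532, q_4 = 4*22 + 19 = 107.
  i=5: a_5=1, p_5 = 1*1532 + 315 = 1847, q_5 = 1*107 + 22 = 129.
  i=6: a_6=6, p_6 = 6*1847 + 1532 = 12614, q_6 = 6*129 + 107 = 881.
  i=7: a_7=3, p_7 = 3*12614 + 1847 = 39689, q_7 = 3*881 + 129 = 2772.
Check: 39689^2 - 205*2772^2 = 1575216721 - 1575216720 = 1, so (x, y) = (39689, 2772) solves the equation, and by the theorem it is the least positive solution.

(x, y) = (39689, 2772)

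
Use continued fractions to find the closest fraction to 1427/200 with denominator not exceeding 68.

264/37

Expand x = 1427/200 as a continued fraction with the Euclidean algorithm:
  1427 = 7*200 + 27, so a_0 = 7.
  200 = 7*27 + 11, so a_1 = 7.
  27 = 2*11 + 5, so a_2 = 2.
  11 = 2*5 + 1, so a_3 = 2.
  5 = 5*1 + 0, so a_4 = 5.
so x = [7; 7, 2, 2, 5].
Convergents (p_i = a_i*p_{i-1} + p_{i-2}, q_i = a_i*q_{i-1} + q_{i-2} with p_{-2}=0, p_{-1}=1, q_{-2}=1, q_{-1}=0), until the denominator exceeds 68:
  i=0: a_0=7, p_0 = 7*1 + 0 = 7, q_0 = 7*0 + 1 = 1.
  i=1: a_1=7, p_1 = 7*7 + 1 = 50, q_1 = 7*1 + 0 = 7.
  i=2: a_2=2, p_2 = 2*50 + 7 = 107, q_2 = 2*7 + 1 = 15.
  i=3: a_3=2, p_3 = 2*107 + 50 = 264, q_3 = 2*15 + 7 = 37.
  i=4: a_4=5, p_4 = 5*264 + 107 = 1427, q_4 = 5*37 + 15 = 200.
q_4 = 200 > 68, so the last convergent with denominator <= 68 is p_3/q_3 = 264/37.
The closest fraction with denominator <= 68 is either p_3/q_3 or the intermediate fraction (k*p_3 + p_2)/(k*q_3 + q_2) with the largest k >= 1 whose denominator stays <= 68; these approach x as k grows, and every other convergent or intermediate fraction in range is farther away.
Largest k: floor((68 - q_2)/q_3) = floor((68 - 15)/37) = 1.
That gives (1*264 + 107)/(1*37 + 15) = 371/52.
Compare the errors: |x - 264/37| = |1427*37 - 264*200|/(200*37) = 1/7400, and |x - 371/52| = |1427*52 - 371*200|/(200*52) = 4/10400.
Cross-multiplying, 1*10400 = 10400 < 29600 = 4*7400, so 1/7400 is smaller: the convergent 264/37 is closer to x than 371/52.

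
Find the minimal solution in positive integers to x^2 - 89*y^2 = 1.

(x, y) = (500001, 53000)

First expand sqrt(89) as a continued fraction. With x_i = (sqrt(89) + m_i)/d_i and (m_0, d_0) = (0, 1): a_0 = floor(sqrt(89)) = 9, since 9^2 = 81 <= 89 < 100 = 10^2.
Iterate m_{i+1} = d_i*a_i - m_i, d_{i+1} = (89 - m_{i+1}^2)/d_i, a_{i+1} = floor((a_0 + m_{i+1})/d_{i+1}):
  m_1 = 1*9 - 0 = 9, d_1 = (89 - 9^2)/1 = 8/1 = 8, a_1 = floor((9 + 9)/8) = 2.
  m_2 = 8*2 - 9 = 7, d_2 = (89 - 7^2)/8 = 40/8 = 5, a_2 = floor((9 + 7)/5) = 3.
  m_3 = 5*3 - 7 = 8, d_3 = (89 - 8^2)/5 = 25/5 = 5, a_3 = floor((9 + 8)/5) = 3.
  m_4 = 5*3 - 8 = 7, d_4 = (89 - 7^2)/5 = 40/5 = 8, a_4 = floor((9 + 7)/8) = 2.
  m_5 = 8*2 - 7 = 9, d_5 = (89 - 9^2)/8 = 8/8 = 1, a_5 = floor((9 + 9)/1) = 18.
  m_6 = 1*18 - 9 = 9, d_6 = (89 - 9^2)/1 = 8/1 = 8: (m_6, d_6) = (m_1, d_1) = (9, 8), so from here the quotients repeat a_1, ..., a_5; the period length is 5.
So sqrt(89) = [9; (2, 3, 3, 2, 18)] with period length k = 5.
k is odd, so (p_{k-1}, q_{k-1}) only solves x^2 - 89y^2 = -1 and the fundamental solution of x^2 - 89y^2 = 1 is (p_{2k-1}, q_{2k-1}) = (p_9, q_9); compute convergents through index 9, running through the period twice.
Convergents (p_i = a_i*p_{i-1} + p_{i-2}, q_i = a_i*q_{i-1} + q_{i-2} with p_{-2}=0, p_{-1}=1, q_{-2}=1, q_{-1}=0):
  i=0: a_0=9, p_0 = 9*1 + 0 = 9, q_0 = 9*0 + 1 = 1.
  i=1: a_1=2, p_1 = 2*9 + 1 = 19, q_1 = 2*1 + 0 = 2.
  i=2: a_2=3, p_2 = 3*19 + 9 = 66, q_2 = 3*2 + 1 = 7.
  i=3: a_3=3, p_3 = 3*66 + 19 = 217, q_3 = 3*7 + 2 = 23.
  i=4: a_4=2, p_4 = 2*217 + 66 = 500, q_4 = 2*23 + 7 = 53.
  i=5: a_5=18, p_5 = 18*500 + 217 = 9217, q_5 = 18*53 + 23 = 977.
  i=6: a_6=2, p_6 = 2*9217 + 500 = 18934, q_6 = 2*977 + 53 = 2007.
  i=7: a_7=3, p_7 = 3*18934 + 9217 = 66019, q_7 = 3*2007 + 977 = 6998.
  i=8: a_8=3, p_8 = 3*66019 + 18934 = 216991, q_8 = 3*6998 + 2007 = 23001.
  i=9: a_9=2, p_9 = 2*216991 + 66019 = 500001, q_9 = 2*23001 + 6998 = 53000.
Indeed p_4^2 - 89*q_4^2 = 250000 - 250001 = -1, not +1.
Check: 500001^2 - 89*53000^2 = 250001000001 - 250001000000 = 1, so (x, y) = (500001, 53000) solves the equation, and by the theorem it is the least positive solution.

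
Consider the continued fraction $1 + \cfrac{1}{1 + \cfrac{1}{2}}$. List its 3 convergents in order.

Using the convergent recurrence p_i = a_i*p_{i-1} + p_{i-2}, q_i = a_i*q_{i-1} + q_{i-2} with p_{-2}=0, p_{-1}=1, q_{-2}=1, q_{-1}=0:
  i=0: a_0=1, p_0 = 1*1 + 0 = 1, q_0 = 1*0 + 1 = 1.
  i=1: a_1=1, p_1 = 1*1 + 1 = 2, q_1 = 1*1 + 0 = 1.
  i=2: a_2=2, p_2 = 2*2 + 1 = 5, q_2 = 2*1 + 1 = 3.

1/1, 2/1, 5/3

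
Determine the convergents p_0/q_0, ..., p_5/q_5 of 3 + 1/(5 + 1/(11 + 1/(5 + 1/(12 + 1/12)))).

Using the convergent recurrence p_i = a_i*p_{i-1} + p_{i-2}, q_i = a_i*q_{i-1} + q_{i-2} with p_{-2}=0, p_{-1}=1, q_{-2}=1, q_{-1}=0:
  i=0: a_0=3, p_0 = 3*1 + 0 = 3, q_0 = 3*0 + 1 = 1.
  i=1: a_1=5, p_1 = 5*3 + 1 = 16, q_1 = 5*1 + 0 = 5.
  i=2: a_2=11, p_2 = 11*16 + 3 = 179, q_2 = 11*5 + 1 = 56.
  i=3: a_3=5, p_3 = 5*179 + 16 = 911, q_3 = 5*56 + 5 = 285.
  i=4: a_4=12, p_4 = 12*911 + 179 = 11111, q_4 = 12*285 + 56 = 3476.
  i=5: a_5=12, p_5 = 12*11111 + 911 = 134243, q_5 = 12*3476 + 285 = 41997.

3/1, 16/5, 179/56, 911/285, 11111/3476, 134243/41997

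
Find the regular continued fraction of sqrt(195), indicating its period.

[13; (1, 26)]

Write x_i = (sqrt(195) + m_i)/d_i with (m_0, d_0) = (0, 1). a_0 = floor(sqrt(195)) = 13, since 13^2 = 169 <= 195 < 196 = 14^2.
Iterate m_{i+1} = d_i*a_i - m_i, d_{i+1} = (195 - m_{i+1}^2)/d_i, a_{i+1} = floor((a_0 + m_{i+1})/d_{i+1}):
  m_1 = 1*13 - 0 = 13, d_1 = (195 - 13^2)/1 = 26/1 = 26, a_1 = floor((13 + 13)/26) = 1.
  m_2 = 26*1 - 13 = 13, d_2 = (195 - 13^2)/26 = 26/26 = 1, a_2 = floor((13 + 13)/1) = 26.
  m_3 = 1*26 - 13 = 13, d_3 = (195 - 13^2)/1 = 26/1 = 26: (m_3, d_3) = (m_1, d_1) = (13, 26), so from here the quotients repeat a_1, a_2; the period length is 2.
Hence the expansion of sqrt(195) is a_0 = 13 followed by the repeating block 1, 26 (period 2).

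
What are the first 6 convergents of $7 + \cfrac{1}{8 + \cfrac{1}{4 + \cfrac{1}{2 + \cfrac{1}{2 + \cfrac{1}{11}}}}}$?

7/1, 57/8, 235/33, 527/74, 1289/181, 14706/2065

Using the convergent recurrence p_i = a_i*p_{i-1} + p_{i-2}, q_i = a_i*q_{i-1} + q_{i-2} with p_{-2}=0, p_{-1}=1, q_{-2}=1, q_{-1}=0:
  i=0: a_0=7, p_0 = 7*1 + 0 = 7, q_0 = 7*0 + 1 = 1.
  i=1: a_1=8, p_1 = 8*7 + 1 = 57, q_1 = 8*1 + 0 = 8.
  i=2: a_2=4, p_2 = 4*57 + 7 = 235, q_2 = 4*8 + 1 = 33.
  i=3: a_3=2, p_3 = 2*235 + 57 = 527, q_3 = 2*33 + 8 = 74.
  i=4: a_4=2, p_4 = 2*527 + 235 = 1289, q_4 = 2*74 + 33 = 181.
  i=5: a_5=11, p_5 = 11*1289 + 527 = 14706, q_5 = 11*181 + 74 = 2065.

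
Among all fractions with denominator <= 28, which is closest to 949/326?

32/11

Expand x = 949/326 as a continued fraction with the Euclidean algorithm:
  949 = 2*326 + 297, so a_0 = 2.
  326 = 1*297 + 29, so a_1 = 1.
  297 = 10*29 + 7, so a_2 = 10.
  29 = 4*7 + 1, so a_3 = 4.
  7 = 7*1 + 0, so a_4 = 7.
so x = [2; 1, 10, 4, 7].
Convergents (p_i = a_i*p_{i-1} + p_{i-2}, q_i = a_i*q_{i-1} + q_{i-2} with p_{-2}=0, p_{-1}=1, q_{-2}=1, q_{-1}=0), until the denominator exceeds 28:
  i=0: a_0=2, p_0 = 2*1 + 0 = 2, q_0 = 2*0 + 1 = 1.
  i=1: a_1=1, p_1 = 1*2 + 1 = 3, q_1 = 1*1 + 0 = 1.
  i=2: a_2=10, p_2 = 10*3 + 2 = 32, q_2 = 10*1 + 1 = 11.
  i=3: a_3=4, p_3 = 4*32 + 3 = 131, q_3 = 4*11 + 1 = 45.
q_3 = 45 > 28, so the last convergent with denominator <= 28 is p_2/q_2 = 32/11.
The closest fraction with denominator <= 28 is either p_2/q_2 or the intermediate fraction (k*p_2 + p_1)/(k*q_2 + q_1) with the largest k >= 1 whose denominator stays <= 28; these approach x as k grows, and every other convergent or intermediate fraction in range is farther away.
Largest k: floor((28 - q_1)/q_2) = floor((28 - 1)/11) = 2.
That gives (2*32 + 3)/(2*11 + 1) = 67/23.
Compare the errors: |x - 32/11| = |949*11 - 32*326|/(326*11) = 7/3586, and |x - 67/23| = |949*23 - 67*326|/(326*23) = 15/7498.
Cross-multiplying, 7*7498 = 52486 < 53790 = 15*3586, so 7/3586 is smaller: the convergent 32/11 is closer to x than 67/23.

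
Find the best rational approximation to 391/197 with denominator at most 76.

Expand x = 391/197 as a continued fraction with the Euclidean algorithm:
  391 = 1*197 + 194, so a_0 = 1.
  197 = 1*194 + 3, so a_1 = 1.
  194 = 64*3 + 2, so a_2 = 64.
  3 = 1*2 + 1, so a_3 = 1.
  2 = 2*1 + 0, so a_4 = 2.
so x = [1; 1, 64, 1, 2].
Convergents (p_i = a_i*p_{i-1} + p_{i-2}, q_i = a_i*q_{i-1} + q_{i-2} with p_{-2}=0, p_{-1}=1, q_{-2}=1, q_{-1}=0), until the denominator exceeds 76:
  i=0: a_0=1, p_0 = 1*1 + 0 = 1, q_0 = 1*0 + 1 = 1.
  i=1: a_1=1, p_1 = 1*1 + 1 = 2, q_1 = 1*1 + 0 = 1.
  i=2: a_2=64, p_2 = 64*2 + 1 = 129, q_2 = 64*1 + 1 = 65.
  i=3: a_3=1, p_3 = 1*129 + 2 = 131, q_3 = 1*65 + 1 = 66.
  i=4: a_4=2, p_4 = 2*131 + 129 = 391, q_4 = 2*66 + 65 = 197.
q_4 = 197 > 76, so the last convergent with denominator <= 76 is p_3/q_3 = 131/66.
The closest fraction with denominator <= 76 is either p_3/q_3 or the intermediate fraction (k*p_3 + p_2)/(k*q_3 + q_2) with the largest k >= 1 whose denominator stays <= 76; these approach x as k grows, and every other convergent or intermediate fraction in range is farther away.
Largest k: floor((76 - q_2)/q_3) = floor((76 - 65)/66) = 0.
Since k = 0, no intermediate fraction beyond p_3/q_3 has denominator <= 76, so the convergent 131/66 is the closest (its error is |391*66 - 131*197|/(197*66) = 1/13002).

131/66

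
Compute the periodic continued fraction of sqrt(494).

Write x_i = (sqrt(494) + m_i)/d_i with (m_0, d_0) = (0, 1). a_0 = floor(sqrt(494)) = 22, since 22^2 = 484 <= 494 < 529 = 23^2.
Iterate m_{i+1} = d_i*a_i - m_i, d_{i+1} = (494 - m_{i+1}^2)/d_i, a_{i+1} = floor((a_0 + m_{i+1})/d_{i+1}):
  m_1 = 1*22 - 0 = 22, d_1 = (494 - 22^2)/1 = 10/1 = 10, a_1 = floor((22 + 22)/10) = 4.
  m_2 = 10*4 - 22 = 18, d_2 = (494 - 18^2)/10 = 170/10 = 17, a_2 = floor((22 + 18)/17) = 2.
  m_3 = 17*2 - 18 = 16, d_3 = (494 - 16^2)/17 = 238/17 = 14, a_3 = floor((22 + 16)/14) = 2.
  m_4 = 14*2 - 16 = 12, d_4 = (494 - 12^2)/14 = 350/14 = 25, a_4 = floor((22 + 12)/25) = 1.
  m_5 = 25*1 - 12 = 13, d_5 = (494 - 13^2)/25 = 325/25 = 13, a_5 = floor((22 + 13)/13) = 2.
  m_6 = 13*2 - 13 = 13, d_6 = (494 - 13^2)/13 = 325/13 = 25, a_6 = floor((22 + 13)/25) = 1.
  m_7 = 25*1 - 13 = 12, d_7 = (494 - 12^2)/25 = 350/25 = 14, a_7 = floor((22 + 12)/14) = 2.
  m_8 = 14*2 - 12 = 16, d_8 = (494 - 16^2)/14 = 238/14 = 17, a_8 = floor((22 + 16)/17) = 2.
  m_9 = 17*2 - 16 = 18, d_9 = (494 - 18^2)/17 = 170/17 = 10, a_9 = floor((22 + 18)/10) = 4.
  m_10 = 10*4 - 18 = 22, d_10 = (494 - 22^2)/10 = 10/10 = 1, a_10 = floor((22 + 22)/1) = 44.
  m_11 = 1*44 - 22 = 22, d_11 = (494 - 22^2)/1 = 10/1 = 10: (m_11, d_11) = (m_1, d_1) = (22, 10), so from here the quotients repeat a_1, ..., a_10; the period length is 10.
Hence the expansion of sqrt(494) is a_0 = 22 followed by the repeating block 4, 2, 2, 1, 2, 1, 2, 2, 4, 44 (period 10).

[22; (4, 2, 2, 1, 2, 1, 2, 2, 4, 44)]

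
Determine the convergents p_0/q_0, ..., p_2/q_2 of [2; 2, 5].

Using the convergent recurrence p_i = a_i*p_{i-1} + p_{i-2}, q_i = a_i*q_{i-1} + q_{i-2} with p_{-2}=0, p_{-1}=1, q_{-2}=1, q_{-1}=0:
  i=0: a_0=2, p_0 = 2*1 + 0 = 2, q_0 = 2*0 + 1 = 1.
  i=1: a_1=2, p_1 = 2*2 + 1 = 5, q_1 = 2*1 + 0 = 2.
  i=2: a_2=5, p_2 = 5*5 + 2 = 27, q_2 = 5*2 + 1 = 11.

2/1, 5/2, 27/11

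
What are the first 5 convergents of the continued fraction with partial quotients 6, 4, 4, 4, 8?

Using the convergent recurrence p_i = a_i*p_{i-1} + p_{i-2}, q_i = a_i*q_{i-1} + q_{i-2} with p_{-2}=0, p_{-1}=1, q_{-2}=1, q_{-1}=0:
  i=0: a_0=6, p_0 = 6*1 + 0 = 6, q_0 = 6*0 + 1 = 1.
  i=1: a_1=4, p_1 = 4*6 + 1 = 25, q_1 = 4*1 + 0 = 4.
  i=2: a_2=4, p_2 = 4*25 + 6 = 106, q_2 = 4*4 + 1 = 17.
  i=3: a_3=4, p_3 = 4*106 + 25 = 449, q_3 = 4*17 + 4 = 72.
  i=4: a_4=8, p_4 = 8*449 + 106 = 3698, q_4 = 8*72 + 17 = 593.

6/1, 25/4, 106/17, 449/72, 3698/593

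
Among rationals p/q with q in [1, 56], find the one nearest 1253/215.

Expand x = 1253/215 as a continued fraction with the Euclidean algorithm:
  1253 = 5*215 + 178, so a_0 = 5.
  215 = 1*178 + 37, so a_1 = 1.
  178 = 4*37 + 30, so a_2 = 4.
  37 = 1*30 + 7, so a_3 = 1.
  30 = 4*7 + 2, so a_4 = 4.
  7 = 3*2 + 1, so a_5 = 3.
  2 = 2*1 + 0, so a_6 = 2.
so x = [5; 1, 4, 1, 4, 3, 2].
Convergents (p_i = a_i*p_{i-1} + p_{i-2}, q_i = a_i*q_{i-1} + q_{i-2} with p_{-2}=0, p_{-1}=1, q_{-2}=1, q_{-1}=0), until the denominator exceeds 56:
  i=0: a_0=5, p_0 = 5*1 + 0 = 5, q_0 = 5*0 + 1 = 1.
  i=1: a_1=1, p_1 = 1*5 + 1 = 6, q_1 = 1*1 + 0 = 1.
  i=2: a_2=4, p_2 = 4*6 + 5 = 29, q_2 = 4*1 + 1 = 5.
  i=3: a_3=1, p_3 = 1*29 + 6 = 35, q_3 = 1*5 + 1 = 6.
  i=4: a_4=4, p_4 = 4*35 + 29 = 169, q_4 = 4*6 + 5 = 29.
  i=5: a_5=3, p_5 = 3*169 + 35 = 542, q_5 = 3*29 + 6 = 93.
q_5 = 93 > 56, so the last convergent with denominator <= 56 is p_4/q_4 = 169/29.
The closest fraction with denominator <= 56 is either p_4/q_4 or the intermediate fraction (k*p_4 + p_3)/(k*q_4 + q_3) with the largest k >= 1 whose denominator stays <= 56; these approach x as k grows, and every other convergent or intermediate fraction in range is farther away.
Largest k: floor((56 - q_3)/q_4) = floor((56 - 6)/29) = 1.
That gives (1*169 + 35)/(1*29 + 6) = 204/35.
Compare the errors: |x - 169/29| = |1253*29 - 169*215|/(215*29) = 2/6235, and |x - 204/35| = |1253*35 - 204*215|/(215*35) = 5/7525.
Cross-multiplying, 2*7525 = 15050 < 31175 = 5*6235, so 2/6235 is smaller: the convergent 169/29 is closer to x than 204/35.

169/29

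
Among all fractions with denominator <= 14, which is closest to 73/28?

13/5

Expand x = 73/28 as a continued fraction with the Euclidean algorithm:
  73 = 2*28 + 17, so a_0 = 2.
  28 = 1*17 + 11, so a_1 = 1.
  17 = 1*11 + 6, so a_2 = 1.
  11 = 1*6 + 5, so a_3 = 1.
  6 = 1*5 + 1, so a_4 = 1.
  5 = 5*1 + 0, so a_5 = 5.
so x = [2; 1, 1, 1, 1, 5].
Convergents (p_i = a_i*p_{i-1} + p_{i-2}, q_i = a_i*q_{i-1} + q_{i-2} with p_{-2}=0, p_{-1}=1, q_{-2}=1, q_{-1}=0), until the denominator exceeds 14:
  i=0: a_0=2, p_0 = 2*1 + 0 = 2, q_0 = 2*0 + 1 = 1.
  i=1: a_1=1, p_1 = 1*2 + 1 = 3, q_1 = 1*1 + 0 = 1.
  i=2: a_2=1, p_2 = 1*3 + 2 = 5, q_2 = 1*1 + 1 = 2.
  i=3: a_3=1, p_3 = 1*5 + 3 = 8, q_3 = 1*2 + 1 = 3.
  i=4: a_4=1, p_4 = 1*8 + 5 = 13, q_4 = 1*3 + 2 = 5.
  i=5: a_5=5, p_5 = 5*13 + 8 = 73, q_5 = 5*5 + 3 = 28.
q_5 = 28 > 14, so the last convergent with denominator <= 14 is p_4/q_4 = 13/5.
The closest fraction with denominator <= 14 is either p_4/q_4 or the intermediate fraction (k*p_4 + p_3)/(k*q_4 + q_3) with the largest k >= 1 whose denominator stays <= 14; these approach x as k grows, and every other convergent or intermediate fraction in range is farther away.
Largest k: floor((14 - q_3)/q_4) = floor((14 - 3)/5) = 2.
That gives (2*13 + 8)/(2*5 + 3) = 34/13.
Compare the errors: |x - 13/5| = |73*5 - 13*28|/(28*5) = 1/140, and |x - 34/13| = |73*13 - 34*28|/(28*13) = 3/364.
Cross-multiplying, 1*364 = 364 < 420 = 3*140, so 1/140 is smaller: the convergent 13/5 is closer to x than 34/13.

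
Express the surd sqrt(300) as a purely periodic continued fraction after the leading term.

[17; (3, 8, 3, 34)]

Write x_i = (sqrt(300) + m_i)/d_i with (m_0, d_0) = (0, 1). a_0 = floor(sqrt(300)) = 17, since 17^2 = 289 <= 300 < 324 = 18^2.
Iterate m_{i+1} = d_i*a_i - m_i, d_{i+1} = (300 - m_{i+1}^2)/d_i, a_{i+1} = floor((a_0 + m_{i+1})/d_{i+1}):
  m_1 = 1*17 - 0 = 17, d_1 = (300 - 17^2)/1 = 11/1 = 11, a_1 = floor((17 + 17)/11) = 3.
  m_2 = 11*3 - 17 = 16, d_2 = (300 - 16^2)/11 = 44/11 = 4, a_2 = floor((17 + 16)/4) = 8.
  m_3 = 4*8 - 16 = 16, d_3 = (300 - 16^2)/4 = 44/4 = 11, a_3 = floor((17 + 16)/11) = 3.
  m_4 = 11*3 - 16 = 17, d_4 = (300 - 17^2)/11 = 11/11 = 1, a_4 = floor((17 + 17)/1) = 34.
  m_5 = 1*34 - 17 = 17, d_5 = (300 - 17^2)/1 = 11/1 = 11: (m_5, d_5) = (m_1, d_1) = (17, 11), so from here the quotients repeat a_1, ..., a_4; the period length is 4.
Hence the expansion of sqrt(300) is a_0 = 17 followed by the repeating block 3, 8, 3, 34 (period 4).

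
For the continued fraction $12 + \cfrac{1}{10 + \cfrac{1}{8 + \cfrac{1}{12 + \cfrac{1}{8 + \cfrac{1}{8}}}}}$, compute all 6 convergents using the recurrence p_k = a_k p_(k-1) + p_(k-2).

12/1, 121/10, 980/81, 11881/982, 96028/7937, 780105/64478

Using the convergent recurrence p_i = a_i*p_{i-1} + p_{i-2}, q_i = a_i*q_{i-1} + q_{i-2} with p_{-2}=0, p_{-1}=1, q_{-2}=1, q_{-1}=0:
  i=0: a_0=12, p_0 = 12*1 + 0 = 12, q_0 = 12*0 + 1 = 1.
  i=1: a_1=10, p_1 = 10*12 + 1 = 121, q_1 = 10*1 + 0 = 10.
  i=2: a_2=8, p_2 = 8*121 + 12 = 980, q_2 = 8*10 + 1 = 81.
  i=3: a_3=12, p_3 = 12*980 + 121 = 11881, q_3 = 12*81 + 10 = 982.
  i=4: a_4=8, p_4 = 8*11881 + 980 = 96028, q_4 = 8*982 + 81 = 7937.
  i=5: a_5=8, p_5 = 8*96028 + 11881 = 780105, q_5 = 8*7937 + 982 = 64478.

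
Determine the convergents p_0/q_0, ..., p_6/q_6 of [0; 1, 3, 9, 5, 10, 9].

0/1, 1/1, 3/4, 28/37, 143/189, 1458/1927, 13265/17532

Using the convergent recurrence p_i = a_i*p_{i-1} + p_{i-2}, q_i = a_i*q_{i-1} + q_{i-2} with p_{-2}=0, p_{-1}=1, q_{-2}=1, q_{-1}=0:
  i=0: a_0=0, p_0 = 0*1 + 0 = 0, q_0 = 0*0 + 1 = 1.
  i=1: a_1=1, p_1 = 1*0 + 1 = 1, q_1 = 1*1 + 0 = 1.
  i=2: a_2=3, p_2 = 3*1 + 0 = 3, q_2 = 3*1 + 1 = 4.
  i=3: a_3=9, p_3 = 9*3 + 1 = 28, q_3 = 9*4 + 1 = 37.
  i=4: a_4=5, p_4 = 5*28 + 3 = 143, q_4 = 5*37 + 4 = 189.
  i=5: a_5=10, p_5 = 10*143 + 28 = 1458, q_5 = 10*189 + 37 = 1927.
  i=6: a_6=9, p_6 = 9*1458 + 143 = 13265, q_6 = 9*1927 + 189 = 17532.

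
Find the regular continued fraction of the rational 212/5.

Run the Euclidean algorithm on 212 and 5; the successive quotients are the partial quotients a_0, a_1, ... (each step inverts the fractional part left over by the previous one):
  212 = 42*5 + 2, so a_0 = 42.
  5 = 2*2 + 1, so a_1 = 2.
  2 = 2*1 + 0, so a_2 = 2.
The remainder reaches 0 after 3 divisions, so the expansion has 3 partial quotients, read off in order.

[42; 2, 2]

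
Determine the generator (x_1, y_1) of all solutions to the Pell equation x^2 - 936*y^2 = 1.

(x, y) = (5201, 170)

First expand sqrt(936) as a continued fraction. With x_i = (sqrt(936) + m_i)/d_i and (m_0, d_0) = (0, 1): a_0 = floor(sqrt(936)) = 30, since 30^2 = 900 <= 936 < 961 = 31^2.
Iterate m_{i+1} = d_i*a_i - m_i, d_{i+1} = (936 - m_{i+1}^2)/d_i, a_{i+1} = floor((a_0 + m_{i+1})/d_{i+1}):
  m_1 = 1*30 - 0 = 30, d_1 = (936 - 30^2)/1 = 36/1 = 36, a_1 = floor((30 + 30)/36) = 1.
  m_2 = 36*1 - 30 = 6, d_2 = (936 - 6^2)/36 = 900/36 = 25, a_2 = floor((30 + 6)/25) = 1.
  m_3 = 25*1 - 6 = 19, d_3 = (936 - 19^2)/25 = 575/25 = 23, a_3 = floor((30 + 19)/23) = 2.
  m_4 = 23*2 - 19 = 27, d_4 = (936 - 27^2)/23 = 207/23 = 9, a_4 = floor((30 + 27)/9) = 6.
  m_5 = 9*6 - 27 = 27, d_5 = (936 - 27^2)/9 = 207/9 = 23, a_5 = floor((30 + 27)/23) = 2.
  m_6 = 23*2 - 27 = 19, d_6 = (936 - 19^2)/23 = 575/23 = 25, a_6 = floor((30 + 19)/25) = 1.
  m_7 = 25*1 - 19 = 6, d_7 = (936 - 6^2)/25 = 900/25 = 36, a_7 = floor((30 + 6)/36) = 1.
  m_8 = 36*1 - 6 = 30, d_8 = (936 - 30^2)/36 = 36/36 = 1, a_8 = floor((30 + 30)/1) = 60.
  m_9 = 1*60 - 30 = 30, d_9 = (936 - 30^2)/1 = 36/1 = 36: (m_9, d_9) = (m_1, d_1) = (30, 36), so from here the quotients repeat a_1, ..., a_8; the period length is 8.
So sqrt(936) = [30; (1, 1, 2, 6, 2, 1, 1, 60)] with period length k = 8.
k is even, so the fundamental solution of x^2 - 936y^2 = 1 is (p_{k-1}, q_{k-1}) = (p_7, q_7); compute convergents through index 7.
Convergents (p_i = a_i*p_{i-1} + p_{i-2}, q_i = a_i*q_{i-1} + q_{i-2} with p_{-2}=0, p_{-1}=1, q_{-2}=1, q_{-1}=0):
  i=0: a_0=30, p_0 = 30*1 + 0 = 30, q_0 = 30*0 + 1 = 1.
  i=1: a_1=1, p_1 = 1*30 + 1 = 31, q_1 = 1*1 + 0 = 1.
  i=2: a_2=1, p_2 = 1*31 + 30 = 61, q_2 = 1*1 + 1 = 2.
  i=3: a_3=2, p_3 = 2*61 + 31 = 153, q_3 = 2*2 + 1 = 5.
  i=4: a_4=6, p_4 = 6*153 + 61 = 979, q_4 = 6*5 + 2 = 32.
  i=5: a_5=2, p_5 = 2*979 + 153 = 2111, q_5 = 2*32 + 5 = 69.
  i=6: a_6=1, p_6 = 1*2111 + 979 = 3090, q_6 = 1*69 + 32 = 101.
  i=7: a_7=1, p_7 = 1*3090 + 2111 = 5201, q_7 = 1*101 + 69 = 170.
Check: 5201^2 - 936*170^2 = 27050401 - 27050400 = 1, so (x, y) = (5201, 170) solves the equation, and by the theorem it is the least positive solution.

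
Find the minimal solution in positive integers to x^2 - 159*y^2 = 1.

(x, y) = (1324, 105)

First expand sqrt(159) as a continued fraction. With x_i = (sqrt(159) + m_i)/d_i and (m_0, d_0) = (0, 1): a_0 = floor(sqrt(159)) = 12, since 12^2 = 144 <= 159 < 169 = 13^2.
Iterate m_{i+1} = d_i*a_i - m_i, d_{i+1} = (159 - m_{i+1}^2)/d_i, a_{i+1} = floor((a_0 + m_{i+1})/d_{i+1}):
  m_1 = 1*12 - 0 = 12, d_1 = (159 - 12^2)/1 = 15/1 = 15, a_1 = floor((12 + 12)/15) = 1.
  m_2 = 15*1 - 12 = 3, d_2 = (159 - 3^2)/15 = 150/15 = 10, a_2 = floor((12 + 3)/10) = 1.
  m_3 = 10*1 - 3 = 7, d_3 = (159 - 7^2)/10 = 110/10 = 11, a_3 = floor((12 + 7)/11) = 1.
  m_4 = 11*1 - 7 = 4, d_4 = (159 - 4^2)/11 = 143/11 = 13, a_4 = floor((12 + 4)/13) = 1.
  m_5 = 13*1 - 4 = 9, d_5 = (159 - 9^2)/13 = 78/13 = 6, a_5 = floor((12 + 9)/6) = 3.
  m_6 = 6*3 - 9 = 9, d_6 = (159 - 9^2)/6 = 78/6 = 13, a_6 = floor((12 + 9)/13) = 1.
  m_7 = 13*1 - 9 = 4, d_7 = (159 - 4^2)/13 = 143/13 = 11, a_7 = floor((12 + 4)/11) = 1.
  m_8 = 11*1 - 4 = 7, d_8 = (159 - 7^2)/11 = 110/11 = 10, a_8 = floor((12 + 7)/10) = 1.
  m_9 = 10*1 - 7 = 3, d_9 = (159 - 3^2)/10 = 150/10 = 15, a_9 = floor((12 + 3)/15) = 1.
  m_10 = 15*1 - 3 = 12, d_10 = (159 - 12^2)/15 = 15/15 = 1, a_10 = floor((12 + 12)/1) = 24.
  m_11 = 1*24 - 12 = 12, d_11 = (159 - 12^2)/1 = 15/1 = 15: (m_11, d_11) = (m_1, d_1) = (12, 15), so from here the quotients repeat a_1, ..., a_10; the period length is 10.
So sqrt(159) = [12; (1, 1, 1, 1, 3, 1, 1, 1, 1, 24)] with period length k = 10.
k is even, so the fundamental solution of x^2 - 159y^2 = 1 is (p_{k-1}, q_{k-1}) = (p_9, q_9); compute convergents through index 9.
Convergents (p_i = a_i*p_{i-1} + p_{i-2}, q_i = a_i*q_{i-1} + q_{i-2} with p_{-2}=0, p_{-1}=1, q_{-2}=1, q_{-1}=0):
  i=0: a_0=12, p_0 = 12*1 + 0 = 12, q_0 = 12*0 + 1 = 1.
  i=1: a_1=1, p_1 = 1*12 + 1 = 13, q_1 = 1*1 + 0 = 1.
  i=2: a_2=1, p_2 = 1*13 + 12 = 25, q_2 = 1*1 + 1 = 2.
  i=3: a_3=1, p_3 = 1*25 + 13 = 38, q_3 = 1*2 + 1 = 3.
  i=4: a_4=1, p_4 = 1*38 + 25 = 63, q_4 = 1*3 + 2 = 5.
  i=5: a_5=3, p_5 = 3*63 + 38 = 227, q_5 = 3*5 + 3 = 18.
  i=6: a_6=1, p_6 = 1*227 + 63 = 290, q_6 = 1*18 + 5 = 23.
  i=7: a_7=1, p_7 = 1*290 + 227 = 517, q_7 = 1*23 + 18 = 41.
  i=8: a_8=1, p_8 = 1*517 + 290 = 807, q_8 = 1*41 + 23 = 64.
  i=9: a_9=1, p_9 = 1*807 + 517 = 1324, q_9 = 1*64 + 41 = 105.
Check: 1324^2 - 159*105^2 = 1752976 - 1752975 = 1, so (x, y) = (1324, 105) solves the equation, and by the theorem it is the least positive solution.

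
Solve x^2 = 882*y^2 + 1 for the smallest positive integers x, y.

First expand sqrt(882) as a continued fraction. With x_i = (sqrt(882) + m_i)/d_i and (m_0, d_0) = (0, 1): a_0 = floor(sqrt(882)) = 29, since 29^2 = 841 <= 882 < 900 = 30^2.
Iterate m_{i+1} = d_i*a_i - m_i, d_{i+1} = (882 - m_{i+1}^2)/d_i, a_{i+1} = floor((a_0 + m_{i+1})/d_{i+1}):
  m_1 = 1*29 - 0 = 29, d_1 = (882 - 29^2)/1 = 41/1 = 41, a_1 = floor((29 + 29)/41) = 1.
  m_2 = 41*1 - 29 = 12, d_2 = (882 - 12^2)/41 = 738/41 = 18, a_2 = floor((29 + 12)/18) = 2.
  m_3 = 18*2 - 12 = 24, d_3 = (882 - 24^2)/18 = 306/18 = 17, a_3 = floor((29 + 24)/17) = 3.
  m_4 = 17*3 - 24 = 27, d_4 = (882 - 27^2)/17 = 153/17 = 9, a_4 = floor((29 + 27)/9) = 6.
  m_5 = 9*6 - 27 = 27, d_5 = (882 - 27^2)/9 = 153/9 = 17, a_5 = floor((29 + 27)/17) = 3.
  m_6 = 17*3 - 27 = 24, d_6 = (882 - 24^2)/17 = 306/17 = 18, a_6 = floor((29 + 24)/18) = 2.
  m_7 = 18*2 - 24 = 12, d_7 = (882 - 12^2)/18 = 738/18 = 41, a_7 = floor((29 + 12)/41) = 1.
  m_8 = 41*1 - 12 = 29, d_8 = (882 - 29^2)/41 = 41/41 = 1, a_8 = floor((29 + 29)/1) = 58.
  m_9 = 1*58 - 29 = 29, d_9 = (882 - 29^2)/1 = 41/1 = 41: (m_9, d_9) = (m_1, d_1) = (29, 41), so from here the quotients repeat a_1, ..., a_8; the period length is 8.
So sqrt(882) = [29; (1, 2, 3, 6, 3, 2, 1, 58)] with period length k = 8.
k is even, so the fundamental solution of x^2 - 882y^2 = 1 is (p_{k-1}, q_{k-1}) = (p_7, q_7); compute convergents through index 7.
Convergents (p_i = a_i*p_{i-1} + p_{i-2}, q_i = a_i*q_{i-1} + q_{i-2} with p_{-2}=0, p_{-1}=1, q_{-2}=1, q_{-1}=0):
  i=0: a_0=29, p_0 = 29*1 + 0 = 29, q_0 = 29*0 + 1 = 1.
  i=1: a_1=1, p_1 = 1*29 + 1 = 30, q_1 = 1*1 + 0 = 1.
  i=2: a_2=2, p_2 = 2*30 + 29 = 89, q_2 = 2*1 + 1 = 3.
  i=3: a_3=3, p_3 = 3*89 + 30 = 297, q_3 = 3*3 + 1 = 10.
  i=4: a_4=6, p_4 = 6*297 + 89 = 1871, q_4 = 6*10 + 3 = 63.
  i=5: a_5=3, p_5 = 3*1871 + 297 = 5910, q_5 = 3*63 + 10 = 199.
  i=6: a_6=2, p_6 = 2*5910 + 1871 = 13691, q_6 = 2*199 + 63 = 461.
  i=7: a_7=1, p_7 = 1*13691 + 5910 = 19601, q_7 = 1*461 + 199 = 660.
Check: 19601^2 - 882*660^2 = 384199201 - 384199200 = 1, so (x, y) = (19601, 660) solves the equation, and by the theorem it is the least positive solution.

(x, y) = (19601, 660)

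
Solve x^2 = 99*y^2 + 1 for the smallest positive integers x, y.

(x, y) = (10, 1)

First expand sqrt(99) as a continued fraction. With x_i = (sqrt(99) + m_i)/d_i and (m_0, d_0) = (0, 1): a_0 = floor(sqrt(99)) = 9, since 9^2 = 81 <= 99 < 100 = 10^2.
Iterate m_{i+1} = d_i*a_i - m_i, d_{i+1} = (99 - m_{i+1}^2)/d_i, a_{i+1} = floor((a_0 + m_{i+1})/d_{i+1}):
  m_1 = 1*9 - 0 = 9, d_1 = (99 - 9^2)/1 = 18/1 = 18, a_1 = floor((9 + 9)/18) = 1.
  m_2 = 18*1 - 9 = 9, d_2 = (99 - 9^2)/18 = 18/18 = 1, a_2 = floor((9 + 9)/1) = 18.
  m_3 = 1*18 - 9 = 9, d_3 = (99 - 9^2)/1 = 18/1 = 18: (m_3, d_3) = (m_1, d_1) = (9, 18), so from here the quotients repeat a_1, a_2; the period length is 2.
So sqrt(99) = [9; (1, 18)] with period length k = 2.
k is even, so the fundamental solution of x^2 - 99y^2 = 1 is (p_{k-1}, q_{k-1}) = (p_1, q_1); compute convergents through index 1.
Convergents (p_i = a_i*p_{i-1} + p_{i-2}, q_i = a_i*q_{i-1} + q_{i-2} with p_{-2}=0, p_{-1}=1, q_{-2}=1, q_{-1}=0):
  i=0: a_0=9, p_0 = 9*1 + 0 = 9, q_0 = 9*0 + 1 = 1.
  i=1: a_1=1, p_1 = 1*9 + 1 = 10, q_1 = 1*1 + 0 = 1.
Check: 10^2 - 99*1^2 = 100 - 99 = 1, so (x, y) = (10, 1) solves the equation, and by the theorem it is the least positive solution.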